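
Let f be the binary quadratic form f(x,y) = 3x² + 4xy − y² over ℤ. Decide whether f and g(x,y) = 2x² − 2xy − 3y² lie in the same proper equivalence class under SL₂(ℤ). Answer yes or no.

D₁ = 28, D₂ = 28
river cycle of f (length 4): (-1, 4, 3), (3, 2, -2), (-2, 2, 3), (3, 4, -1)
river cycle of g (length 4): (-3, 2, 2), (2, 2, -3), (-3, 4, 1), (1, 4, -3)
cycles differ ⇒ inequivalent

no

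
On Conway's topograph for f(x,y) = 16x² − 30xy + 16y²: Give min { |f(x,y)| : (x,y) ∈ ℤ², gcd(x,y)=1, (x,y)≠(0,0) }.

translate: b→2 (≡-30 mod 32), so (16,-30,16)→(16,2,2)
flip: (16,2,2)→(2,-2,16)
translate: b→2 (≡-2 mod 4), so (2,-2,16)→(2,2,16)
reduced (well bottom): (2,2,16) with a≤c, −a<b≤a
well minimum = a = 2

2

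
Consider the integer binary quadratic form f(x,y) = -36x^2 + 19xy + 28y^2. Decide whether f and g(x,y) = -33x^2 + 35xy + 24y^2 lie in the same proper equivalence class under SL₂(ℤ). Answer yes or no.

D₁ = 4393, D₂ = 4393
river cycle of f (length 92): (28, 37, -27), (-27, 17, 38), (38, 59, -6), (-6, 61, 28), (28, 51, -16), (-16, 45, 37), (37, 29, -24), (-24, 19, 42), (42, 65, -1), (-1, 65, 42), … (82 more)
river cycle of g (length 92): (24, 61, -7), (-7, 65, 6), (6, 55, -57), (-57, 59, 4), (4, 61, -42), (-42, 23, 23), (23, 23, -42), (-42, 61, 4), (4, 59, -57), (-57, 55, 6), … (82 more)
cycles differ ⇒ inequivalent

no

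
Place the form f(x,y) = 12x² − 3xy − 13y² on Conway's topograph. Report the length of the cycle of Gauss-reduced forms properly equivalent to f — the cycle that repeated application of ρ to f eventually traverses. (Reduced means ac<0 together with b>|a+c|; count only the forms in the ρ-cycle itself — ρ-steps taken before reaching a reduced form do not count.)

D = 633, ⌊√D⌋ = 25
descent: ρ → (-13,3,12)  [lands on river]
river: ρ → (12,21,-4)
river: ρ → (-4,19,17)
river: ρ → (17,15,-6)
river: ρ → (-6,21,8)
river: ρ → (8,11,-16)
river: ρ → (-16,21,3)
river: ρ → (3,21,-16)
river: ρ → (-16,11,8)
river: ρ → (8,21,-6)
river: ρ → (-6,15,17)
river: ρ → (17,19,-4)
river: ρ → (-4,21,12)
river: ρ → (12,3,-13)
river: ρ → (-13,23,2)
river: ρ → (2,25,-1)
river: ρ → (-1,25,2)
river: ρ → (2,23,-13)
ρ-cycle length = 18 (tail of 1 descent step not counted)

18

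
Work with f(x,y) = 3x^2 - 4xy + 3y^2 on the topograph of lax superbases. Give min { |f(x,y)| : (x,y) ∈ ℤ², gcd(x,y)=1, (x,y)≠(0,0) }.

translate: b→2 (≡-4 mod 6), so (3,-4,3)→(3,2,2)
flip: (3,2,2)→(2,-2,3)
translate: b→2 (≡-2 mod 4), so (2,-2,3)→(2,2,3)
reduced (well bottom): (2,2,3) with a≤c, −a<b≤a
well minimum = a = 2

2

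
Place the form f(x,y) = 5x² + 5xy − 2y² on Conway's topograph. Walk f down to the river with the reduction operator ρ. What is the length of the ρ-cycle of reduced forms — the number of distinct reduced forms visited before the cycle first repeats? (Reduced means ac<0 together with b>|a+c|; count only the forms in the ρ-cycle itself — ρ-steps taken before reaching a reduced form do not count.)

D = 65, ⌊√D⌋ = 8
river: ρ → (-2,7,2)
river: ρ → (2,5,-5)
river: ρ → (-5,5,2)
river: ρ → (2,7,-2)
river: ρ → (-2,5,5)
river: ρ → (5,5,-2)
ρ-cycle length = 6 (tail of 0 descent steps not counted)

6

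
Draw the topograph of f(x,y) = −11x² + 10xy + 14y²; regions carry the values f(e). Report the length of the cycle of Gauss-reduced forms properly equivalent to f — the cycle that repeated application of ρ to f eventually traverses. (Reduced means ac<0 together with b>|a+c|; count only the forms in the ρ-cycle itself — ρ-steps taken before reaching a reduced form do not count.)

D = 716, ⌊√D⌋ = 26
river: ρ → (14,18,-7)
river: ρ → (-7,24,5)
river: ρ → (5,26,-2)
river: ρ → (-2,26,5)
river: ρ → (5,24,-7)
river: ρ → (-7,18,14)
river: ρ → (14,10,-11)
river: ρ → (-11,12,13)
river: ρ → (13,14,-10)
river: ρ → (-10,26,1)
river: ρ → (1,26,-10)
river: ρ → (-10,14,13)
river: ρ → (13,12,-11)
river: ρ → (-11,10,14)
ρ-cycle length = 14 (tail of 0 descent steps not counted)

14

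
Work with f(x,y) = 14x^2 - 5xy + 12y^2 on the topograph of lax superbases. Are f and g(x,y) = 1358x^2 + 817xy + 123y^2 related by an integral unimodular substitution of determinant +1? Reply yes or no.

D₁ = -647, D₂ = -647
f: flip: (14,-5,12)→(12,5,14)
f: reduced (well bottom): (12,5,14) with a≤c, −a<b≤a
g: flip: (1358,817,123)→(123,-817,1358)
g: translate: b→-79 (≡-817 mod 246), so (123,-817,1358)→(123,-79,14)
g: flip: (123,-79,14)→(14,79,123)
g: translate: b→-5 (≡79 mod 28), so (14,79,123)→(14,-5,12)
g: flip: (14,-5,12)→(12,5,14)
g: reduced (well bottom): (12,5,14) with a≤c, −a<b≤a
reduced forms (12, 5, 14) vs (12, 5, 14) ⇒ equivalent

yes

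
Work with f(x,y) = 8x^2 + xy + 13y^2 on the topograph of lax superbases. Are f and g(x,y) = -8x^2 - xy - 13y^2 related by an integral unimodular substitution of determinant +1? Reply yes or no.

D₁ = -415, D₂ = -415
f: reduced (well bottom): (8,1,13) with a≤c, −a<b≤a
g is negative-definite; reduce −g:
−g: reduced (well bottom): (8,1,13) with a≤c, −a<b≤a
flip sign back: reduced form of g is (-8,-1,-13)
reduced forms (8, 1, 13) vs (-8, -1, -13) ⇒ inequivalent

no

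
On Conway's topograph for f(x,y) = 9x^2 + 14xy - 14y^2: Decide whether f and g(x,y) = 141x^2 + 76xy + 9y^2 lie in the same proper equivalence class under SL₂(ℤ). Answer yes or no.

D₁ = 700, D₂ = 700
river cycle of f (length 6): (-14, 14, 9), (9, 22, -6), (-6, 26, 1), (1, 26, -6), (-6, 22, 9), (9, 14, -14)
river cycle of g (length 6): (9, 14, -14), (-14, 14, 9), (9, 22, -6), (-6, 26, 1), (1, 26, -6), (-6, 22, 9)
cycles coincide ⇒ equivalent

yes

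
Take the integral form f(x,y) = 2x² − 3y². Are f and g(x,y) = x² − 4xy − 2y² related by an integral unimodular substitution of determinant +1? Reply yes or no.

D₁ = 24, D₂ = 24
river cycle of f (length 2): (2, 4, -1), (-1, 4, 2)
river cycle of g (length 2): (-2, 4, 1), (1, 4, -2)
cycles differ ⇒ inequivalent

no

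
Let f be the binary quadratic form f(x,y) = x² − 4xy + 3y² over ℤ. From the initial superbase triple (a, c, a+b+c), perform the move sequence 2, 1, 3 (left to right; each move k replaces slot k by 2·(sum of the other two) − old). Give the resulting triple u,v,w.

start (1,3,0) = (f(1,0),f(0,1),f(1,1))
replace slot 2: 2·(1+0) − 3 = -1 → (1,-1,0)
replace slot 1: 2·((-1)+0) − 1 = -3 → (-3,-1,0)
replace slot 3: 2·((-3)+(-1)) − 0 = -8 → (-3,-1,-8)

-3,-1,-8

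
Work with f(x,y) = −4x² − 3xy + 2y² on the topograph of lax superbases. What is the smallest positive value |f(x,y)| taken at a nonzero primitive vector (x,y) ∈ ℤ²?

descent: ρ → (2,3,-4)  [lands on river]
river: ρ → (-4,5,1)
river: ρ → (1,5,-4)
river: ρ → (-4,3,2)
river: ρ → (2,5,-2)
river: ρ → (-2,3,4)
river: ρ → (4,5,-1)
river: ρ → (-1,5,4)
river: ρ → (4,3,-2)
river: ρ → (-2,5,2)
closes: descent 1, river 10
min |a| on river = 1

1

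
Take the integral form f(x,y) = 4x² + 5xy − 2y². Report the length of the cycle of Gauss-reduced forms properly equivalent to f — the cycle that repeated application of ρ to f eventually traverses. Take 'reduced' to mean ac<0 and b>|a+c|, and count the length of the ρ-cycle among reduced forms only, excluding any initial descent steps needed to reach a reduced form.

D = 57, ⌊√D⌋ = 7
river: ρ → (-2,7,1)
river: ρ → (1,7,-2)
river: ρ → (-2,5,4)
river: ρ → (4,3,-3)
river: ρ → (-3,3,4)
river: ρ → (4,5,-2)
ρ-cycle length = 6 (tail of 0 descent steps not counted)

6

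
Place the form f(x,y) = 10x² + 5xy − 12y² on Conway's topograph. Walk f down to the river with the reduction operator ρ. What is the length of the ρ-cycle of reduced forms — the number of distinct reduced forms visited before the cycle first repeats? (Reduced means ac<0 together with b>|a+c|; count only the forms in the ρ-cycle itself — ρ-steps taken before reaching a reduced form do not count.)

D = 505, ⌊√D⌋ = 22
river: ρ → (-12,19,3)
river: ρ → (3,17,-18)
river: ρ → (-18,19,2)
river: ρ → (2,21,-8)
river: ρ → (-8,11,12)
river: ρ → (12,13,-7)
river: ρ → (-7,15,10)
river: ρ → (10,5,-12)
ρ-cycle length = 8 (tail of 0 descent steps not counted)

8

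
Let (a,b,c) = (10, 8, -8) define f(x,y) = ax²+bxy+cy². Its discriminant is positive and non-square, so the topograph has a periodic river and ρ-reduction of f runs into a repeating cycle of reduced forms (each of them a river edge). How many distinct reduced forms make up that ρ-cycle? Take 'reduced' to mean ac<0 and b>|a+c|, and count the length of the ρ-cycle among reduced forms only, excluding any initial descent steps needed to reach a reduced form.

D = 384, ⌊√D⌋ = 19
river: ρ → (-8,8,10)
river: ρ → (10,12,-6)
river: ρ → (-6,12,10)
river: ρ → (10,8,-8)
ρ-cycle length = 4 (tail of 0 descent steps not counted)

4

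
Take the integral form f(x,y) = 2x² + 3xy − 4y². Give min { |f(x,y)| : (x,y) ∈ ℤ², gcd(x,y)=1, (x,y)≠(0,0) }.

river: ρ → (-4,5,1)
river: ρ → (1,5,-4)
river: ρ → (-4,3,2)
river: ρ → (2,5,-2)
river: ρ → (-2,3,4)
river: ρ → (4,5,-1)
river: ρ → (-1,5,4)
river: ρ → (4,3,-2)
river: ρ → (-2,5,2)
river: ρ → (2,3,-4)
closes: descent 0, river 10
min |a| on river = 1

1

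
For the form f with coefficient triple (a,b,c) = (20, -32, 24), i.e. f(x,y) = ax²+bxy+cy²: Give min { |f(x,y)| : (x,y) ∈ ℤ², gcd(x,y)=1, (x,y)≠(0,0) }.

translate: b→8 (≡-32 mod 40), so (20,-32,24)→(20,8,12)
flip: (20,8,12)→(12,-8,20)
reduced (well bottom): (12,-8,20) with a≤c, −a<b≤a
well minimum = a = 12

12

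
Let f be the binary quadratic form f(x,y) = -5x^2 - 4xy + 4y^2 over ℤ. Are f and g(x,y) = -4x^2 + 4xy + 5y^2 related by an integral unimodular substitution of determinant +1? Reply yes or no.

D₁ = 96, D₂ = 96
river cycle of f (length 4): (4, 4, -5), (-5, 6, 3), (3, 6, -5), (-5, 4, 4)
river cycle of g (length 4): (5, 6, -3), (-3, 6, 5), (5, 4, -4), (-4, 4, 5)
cycles differ ⇒ inequivalent

no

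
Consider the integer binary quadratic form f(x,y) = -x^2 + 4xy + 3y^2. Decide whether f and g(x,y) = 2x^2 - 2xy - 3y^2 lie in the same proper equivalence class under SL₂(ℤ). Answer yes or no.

D₁ = 28, D₂ = 28
river cycle of f (length 4): (3, 2, -2), (-2, 2, 3), (3, 4, -1), (-1, 4, 3)
river cycle of g (length 4): (-3, 2, 2), (2, 2, -3), (-3, 4, 1), (1, 4, -3)
cycles differ ⇒ inequivalent

no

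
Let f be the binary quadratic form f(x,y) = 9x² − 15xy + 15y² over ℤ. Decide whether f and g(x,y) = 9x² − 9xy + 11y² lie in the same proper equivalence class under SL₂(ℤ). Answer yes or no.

D₁ = -315, D₂ = -315
f: translate: b→3 (≡-15 mod 18), so (9,-15,15)→(9,3,9)
f: reduced (well bottom): (9,3,9) with a≤c, −a<b≤a
g: translate: b→9 (≡-9 mod 18), so (9,-9,11)→(9,9,11)
g: reduced (well bottom): (9,9,11) with a≤c, −a<b≤a
reduced forms (9, 3, 9) vs (9, 9, 11) ⇒ inequivalent

no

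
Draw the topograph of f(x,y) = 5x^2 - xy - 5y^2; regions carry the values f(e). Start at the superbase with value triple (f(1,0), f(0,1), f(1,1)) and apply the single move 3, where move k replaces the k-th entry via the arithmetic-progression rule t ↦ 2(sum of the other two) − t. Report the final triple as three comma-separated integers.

start (5,-5,-1) = (f(1,0),f(0,1),f(1,1))
replace slot 3: 2·(5+(-5)) − (-1) = 1 → (5,-5,1)

5,-5,1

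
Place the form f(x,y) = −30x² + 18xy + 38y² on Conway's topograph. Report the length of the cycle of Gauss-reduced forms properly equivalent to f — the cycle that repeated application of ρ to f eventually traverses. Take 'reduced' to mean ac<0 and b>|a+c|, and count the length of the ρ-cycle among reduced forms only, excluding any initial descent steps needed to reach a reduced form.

D = 4884, ⌊√D⌋ = 69
river: ρ → (38,58,-10)
river: ρ → (-10,62,26)
river: ρ → (26,42,-30)
river: ρ → (-30,18,38)
ρ-cycle length = 4 (tail of 0 descent steps not counted)

4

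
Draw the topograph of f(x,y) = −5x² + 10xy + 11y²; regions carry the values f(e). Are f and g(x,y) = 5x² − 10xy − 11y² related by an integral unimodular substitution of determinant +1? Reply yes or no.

D₁ = 320, D₂ = 320
river cycle of f (length 4): (11, 12, -4), (-4, 12, 11), (11, 10, -5), (-5, 10, 11)
river cycle of g (length 4): (-11, 10, 5), (5, 10, -11), (-11, 12, 4), (4, 12, -11)
cycles differ ⇒ inequivalent

no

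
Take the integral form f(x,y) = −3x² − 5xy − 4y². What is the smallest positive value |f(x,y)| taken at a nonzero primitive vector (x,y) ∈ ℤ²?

translate: b→-1 (≡5 mod 6), so (3,5,4)→(3,-1,2)
flip: (3,-1,2)→(2,1,3)
reduced (well bottom): (2,1,3) with a≤c, −a<b≤a
well minimum |f| = |-2| = 2 (negative-definite)

2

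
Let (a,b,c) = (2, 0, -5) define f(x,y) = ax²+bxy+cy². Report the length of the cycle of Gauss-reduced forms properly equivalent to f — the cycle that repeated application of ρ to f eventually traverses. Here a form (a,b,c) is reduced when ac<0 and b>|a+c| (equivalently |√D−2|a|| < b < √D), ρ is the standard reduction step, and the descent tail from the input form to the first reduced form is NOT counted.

D = 40, ⌊√D⌋ = 6
descent: ρ → (-5,0,2)
descent: ρ → (2,4,-3)  [lands on river]
river: ρ → (-3,2,3)
river: ρ → (3,4,-2)
river: ρ → (-2,4,3)
river: ρ → (3,2,-3)
river: ρ → (-3,4,2)
ρ-cycle length = 6 (tail of 2 descent steps not counted)

6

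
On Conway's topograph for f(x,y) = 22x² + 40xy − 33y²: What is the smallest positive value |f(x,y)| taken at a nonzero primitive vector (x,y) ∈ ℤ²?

river: ρ → (-33,26,29)
river: ρ → (29,32,-30)
river: ρ → (-30,28,31)
river: ρ → (31,34,-27)
river: ρ → (-27,20,38)
river: ρ → (38,56,-9)
river: ρ → (-9,52,50)
river: ρ → (50,48,-11)
river: ρ → (-11,62,15)
river: ρ → (15,58,-19)
river: ρ → (-19,56,18)
river: ρ → (18,52,-25)
river: ρ → (-25,48,22)
river: ρ → (22,40,-33)
closes: descent 0, river 14
min |a| on river = 9

9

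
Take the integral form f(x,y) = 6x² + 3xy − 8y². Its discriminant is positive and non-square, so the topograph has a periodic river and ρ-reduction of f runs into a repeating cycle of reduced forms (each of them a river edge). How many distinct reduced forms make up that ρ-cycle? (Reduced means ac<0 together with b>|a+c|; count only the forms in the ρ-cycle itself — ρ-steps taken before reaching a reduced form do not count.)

D = 201, ⌊√D⌋ = 14
river: ρ → (-8,13,1)
river: ρ → (1,13,-8)
river: ρ → (-8,3,6)
river: ρ → (6,9,-5)
river: ρ → (-5,11,4)
river: ρ → (4,13,-2)
river: ρ → (-2,11,10)
river: ρ → (10,9,-3)
river: ρ → (-3,9,10)
river: ρ → (10,11,-2)
river: ρ → (-2,13,4)
river: ρ → (4,11,-5)
river: ρ → (-5,9,6)
river: ρ → (6,3,-8)
ρ-cycle length = 14 (tail of 0 descent steps not counted)

14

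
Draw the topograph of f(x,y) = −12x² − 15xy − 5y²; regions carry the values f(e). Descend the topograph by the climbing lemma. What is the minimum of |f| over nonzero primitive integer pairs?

translate: b→-9 (≡15 mod 24), so (12,15,5)→(12,-9,2)
flip: (12,-9,2)→(2,9,12)
translate: b→1 (≡9 mod 4), so (2,9,12)→(2,1,2)
reduced (well bottom): (2,1,2) with a≤c, −a<b≤a
well minimum |f| = |-2| = 2 (negative-definite)

2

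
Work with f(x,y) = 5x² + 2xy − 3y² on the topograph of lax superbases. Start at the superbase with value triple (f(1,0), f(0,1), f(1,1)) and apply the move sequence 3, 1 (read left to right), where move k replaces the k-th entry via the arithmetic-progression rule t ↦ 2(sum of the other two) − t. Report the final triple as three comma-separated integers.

start (5,-3,4) = (f(1,0),f(0,1),f(1,1))
replace slot 3: 2·(5+(-3)) − 4 = 0 → (5,-3,0)
replace slot 1: 2·((-3)+0) − 5 = -11 → (-11,-3,0)

-11,-3,0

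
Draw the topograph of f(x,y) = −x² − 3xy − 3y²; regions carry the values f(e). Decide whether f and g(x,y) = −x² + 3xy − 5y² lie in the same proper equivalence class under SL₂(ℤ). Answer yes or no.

D₁ = -3, D₂ = -11
discriminants differ ⇒ not SL₂(ℤ)-equivalent

no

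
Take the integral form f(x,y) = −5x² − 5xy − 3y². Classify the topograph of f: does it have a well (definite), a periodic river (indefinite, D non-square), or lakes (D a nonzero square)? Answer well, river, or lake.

D = b²−4ac = (-5)² − 4·(-5)·(-3) = -35
D < 0 ⇒ definite ⇒ every region one sign ⇒ single well

well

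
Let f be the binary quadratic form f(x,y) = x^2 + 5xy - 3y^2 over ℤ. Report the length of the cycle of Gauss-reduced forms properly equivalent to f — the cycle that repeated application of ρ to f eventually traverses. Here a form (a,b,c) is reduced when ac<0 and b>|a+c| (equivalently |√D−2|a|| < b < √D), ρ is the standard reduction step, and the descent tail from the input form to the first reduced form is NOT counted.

D = 37, ⌊√D⌋ = 6
river: ρ → (-3,1,3)
river: ρ → (3,5,-1)
river: ρ → (-1,5,3)
river: ρ → (3,1,-3)
river: ρ → (-3,5,1)
river: ρ → (1,5,-3)
ρ-cycle length = 6 (tail of 0 descent steps not counted)

6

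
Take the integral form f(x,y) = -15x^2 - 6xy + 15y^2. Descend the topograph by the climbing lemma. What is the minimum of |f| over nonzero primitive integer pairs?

descent: ρ → (15,6,-15)  [lands on river]
river: ρ → (-15,24,6)
river: ρ → (6,24,-15)
river: ρ → (-15,6,15)
river: ρ → (15,24,-6)
river: ρ → (-6,24,15)
closes: descent 1, river 6
min |a| on river = 6

6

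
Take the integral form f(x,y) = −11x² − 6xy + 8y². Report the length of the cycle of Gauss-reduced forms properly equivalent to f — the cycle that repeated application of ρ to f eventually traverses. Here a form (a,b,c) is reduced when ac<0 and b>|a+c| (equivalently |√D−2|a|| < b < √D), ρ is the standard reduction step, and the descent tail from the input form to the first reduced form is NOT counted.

D = 388, ⌊√D⌋ = 19
descent: ρ → (8,6,-11)  [lands on river]
river: ρ → (-11,16,3)
river: ρ → (3,14,-16)
river: ρ → (-16,18,1)
river: ρ → (1,18,-16)
river: ρ → (-16,14,3)
river: ρ → (3,16,-11)
river: ρ → (-11,6,8)
river: ρ → (8,10,-9)
river: ρ → (-9,8,9)
river: ρ → (9,10,-8)
river: ρ → (-8,6,11)
river: ρ → (11,16,-3)
river: ρ → (-3,14,16)
river: ρ → (16,18,-1)
river: ρ → (-1,18,16)
river: ρ → (16,14,-3)
river: ρ → (-3,16,11)
river: ρ → (11,6,-8)
river: ρ → (-8,10,9)
river: ρ → (9,8,-9)
river: ρ → (-9,10,8)
ρ-cycle length = 22 (tail of 1 descent step not counted)

22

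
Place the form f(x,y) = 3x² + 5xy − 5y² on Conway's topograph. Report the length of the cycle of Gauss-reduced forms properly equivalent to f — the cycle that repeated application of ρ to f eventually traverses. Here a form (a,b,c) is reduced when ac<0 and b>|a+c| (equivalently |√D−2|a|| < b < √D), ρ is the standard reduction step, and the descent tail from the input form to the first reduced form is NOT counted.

D = 85, ⌊√D⌋ = 9
river: ρ → (-5,5,3)
river: ρ → (3,7,-3)
river: ρ → (-3,5,5)
river: ρ → (5,5,-3)
river: ρ → (-3,7,3)
river: ρ → (3,5,-5)
ρ-cycle length = 6 (tail of 0 descent steps not counted)

6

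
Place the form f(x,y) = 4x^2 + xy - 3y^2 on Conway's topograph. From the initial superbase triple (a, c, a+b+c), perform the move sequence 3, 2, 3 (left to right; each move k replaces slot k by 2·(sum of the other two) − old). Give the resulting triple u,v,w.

start (4,-3,2) = (f(1,0),f(0,1),f(1,1))
replace slot 3: 2·(4+(-3)) − 2 = 0 → (4,-3,0)
replace slot 2: 2·(4+0) − (-3) = 11 → (4,11,0)
replace slot 3: 2·(4+11) − 0 = 30 → (4,11,30)

4,11,30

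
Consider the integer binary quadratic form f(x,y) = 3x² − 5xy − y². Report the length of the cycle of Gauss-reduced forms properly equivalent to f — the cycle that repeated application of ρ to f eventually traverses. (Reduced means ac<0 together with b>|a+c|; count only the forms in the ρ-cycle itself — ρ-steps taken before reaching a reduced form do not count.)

D = 37, ⌊√D⌋ = 6
descent: ρ → (-1,5,3)  [lands on river]
river: ρ → (3,1,-3)
river: ρ → (-3,5,1)
river: ρ → (1,5,-3)
river: ρ → (-3,1,3)
river: ρ → (3,5,-1)
ρ-cycle length = 6 (tail of 1 descent step not counted)

6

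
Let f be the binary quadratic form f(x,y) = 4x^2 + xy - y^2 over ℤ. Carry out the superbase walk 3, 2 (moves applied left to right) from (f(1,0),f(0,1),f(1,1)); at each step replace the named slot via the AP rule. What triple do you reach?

start (4,-1,4) = (f(1,0),f(0,1),f(1,1))
replace slot 3: 2·(4+(-1)) − 4 = 2 → (4,-1,2)
replace slot 2: 2·(4+2) − (-1) = 13 → (4,13,2)

4,13,2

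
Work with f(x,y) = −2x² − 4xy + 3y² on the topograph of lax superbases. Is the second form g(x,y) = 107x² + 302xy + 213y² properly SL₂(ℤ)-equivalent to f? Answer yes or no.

D₁ = 40, D₂ = 40
river cycle of f (length 6): (3, 4, -2), (-2, 4, 3), (3, 2, -3), (-3, 4, 2), (2, 4, -3), (-3, 2, 3)
river cycle of g (length 6): (3, 4, -2), (-2, 4, 3), (3, 2, -3), (-3, 4, 2), (2, 4, -3), (-3, 2, 3)
cycles coincide ⇒ equivalent

yes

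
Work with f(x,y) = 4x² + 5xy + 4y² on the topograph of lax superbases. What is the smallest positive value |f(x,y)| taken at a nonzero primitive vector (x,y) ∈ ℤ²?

translate: b→-3 (≡5 mod 8), so (4,5,4)→(4,-3,3)
flip: (4,-3,3)→(3,3,4)
reduced (well bottom): (3,3,4) with a≤c, −a<b≤a
well minimum = a = 3

3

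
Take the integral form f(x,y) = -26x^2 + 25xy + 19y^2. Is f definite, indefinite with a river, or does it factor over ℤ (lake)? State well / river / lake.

D = b²−4ac = 25² − 4·(-26)·19 = 2601
D = 51² is a perfect square ⇒ form factors over ℤ ⇒ lakes

lake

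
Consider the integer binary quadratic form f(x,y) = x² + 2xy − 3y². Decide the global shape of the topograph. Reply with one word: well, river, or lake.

D = b²−4ac = 2² − 4·1·(-3) = 16
D = 4² is a perfect square ⇒ form factors over ℤ ⇒ lakes

lake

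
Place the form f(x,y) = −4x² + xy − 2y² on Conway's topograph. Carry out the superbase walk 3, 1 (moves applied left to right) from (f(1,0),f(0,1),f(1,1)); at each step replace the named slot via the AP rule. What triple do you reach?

start (-4,-2,-5) = (f(1,0),f(0,1),f(1,1))
replace slot 3: 2·((-4)+(-2)) − (-5) = -7 → (-4,-2,-7)
replace slot 1: 2·((-2)+(-7)) − (-4) = -14 → (-14,-2,-7)

-14,-2,-7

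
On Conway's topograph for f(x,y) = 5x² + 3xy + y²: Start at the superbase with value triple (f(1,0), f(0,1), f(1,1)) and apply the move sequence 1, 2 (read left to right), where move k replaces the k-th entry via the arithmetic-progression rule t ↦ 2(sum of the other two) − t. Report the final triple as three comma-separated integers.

start (5,1,9) = (f(1,0),f(0,1),f(1,1))
replace slot 1: 2·(1+9) − 5 = 15 → (15,1,9)
replace slot 2: 2·(15+9) − 1 = 47 → (15,47,9)

15,47,9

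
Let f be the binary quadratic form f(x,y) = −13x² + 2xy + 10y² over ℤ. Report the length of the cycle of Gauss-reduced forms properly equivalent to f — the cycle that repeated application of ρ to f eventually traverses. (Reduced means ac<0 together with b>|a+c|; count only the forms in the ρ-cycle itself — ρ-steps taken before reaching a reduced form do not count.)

D = 524, ⌊√D⌋ = 22
descent: ρ → (10,18,-5)  [lands on river]
river: ρ → (-5,22,2)
river: ρ → (2,22,-5)
river: ρ → (-5,18,10)
river: ρ → (10,22,-1)
river: ρ → (-1,22,10)
ρ-cycle length = 6 (tail of 1 descent step not counted)

6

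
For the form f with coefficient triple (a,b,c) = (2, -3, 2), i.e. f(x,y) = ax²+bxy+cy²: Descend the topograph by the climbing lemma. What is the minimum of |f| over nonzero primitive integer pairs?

translate: b→1 (≡-3 mod 4), so (2,-3,2)→(2,1,1)
flip: (2,1,1)→(1,-1,2)
translate: b→1 (≡-1 mod 2), so (1,-1,2)→(1,1,2)
reduced (well bottom): (1,1,2) with a≤c, −a<b≤a
well minimum = a = 1

1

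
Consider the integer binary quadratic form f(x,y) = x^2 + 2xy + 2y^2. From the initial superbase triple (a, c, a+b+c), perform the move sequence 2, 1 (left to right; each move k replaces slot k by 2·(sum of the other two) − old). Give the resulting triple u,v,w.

start (1,2,5) = (f(1,0),f(0,1),f(1,1))
replace slot 2: 2·(1+5) − 2 = 10 → (1,10,5)
replace slot 1: 2·(10+5) − 1 = 29 → (29,10,5)

29,10,5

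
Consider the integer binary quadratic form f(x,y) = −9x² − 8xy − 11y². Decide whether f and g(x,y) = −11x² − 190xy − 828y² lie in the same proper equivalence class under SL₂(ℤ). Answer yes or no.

D₁ = -332, D₂ = -332
f is negative-definite; reduce −f:
−f: reduced (well bottom): (9,8,11) with a≤c, −a<b≤a
flip sign back: reduced form of f is (-9,-8,-11)
g is negative-definite; reduce −g:
−g: translate: b→-8 (≡190 mod 22), so (11,190,828)→(11,-8,9)
−g: flip: (11,-8,9)→(9,8,11)
−g: reduced (well bottom): (9,8,11) with a≤c, −a<b≤a
flip sign back: reduced form of g is (-9,-8,-11)
reduced forms (-9, -8, -11) vs (-9, -8, -11) ⇒ equivalent

yes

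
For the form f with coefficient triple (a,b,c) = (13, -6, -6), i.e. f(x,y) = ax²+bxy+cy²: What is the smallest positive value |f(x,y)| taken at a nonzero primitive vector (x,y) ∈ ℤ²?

descent: ρ → (-6,18,1)  [lands on river]
river: ρ → (1,18,-6)
closes: descent 1, river 2
min |a| on river = 1

1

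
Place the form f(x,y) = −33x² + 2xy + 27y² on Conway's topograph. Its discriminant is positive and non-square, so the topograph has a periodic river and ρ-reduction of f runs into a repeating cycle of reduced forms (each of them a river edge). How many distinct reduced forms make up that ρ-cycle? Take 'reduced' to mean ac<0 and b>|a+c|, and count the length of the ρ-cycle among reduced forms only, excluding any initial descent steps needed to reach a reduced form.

D = 3568, ⌊√D⌋ = 59
descent: ρ → (27,52,-8)  [lands on river]
river: ρ → (-8,44,51)
river: ρ → (51,58,-1)
river: ρ → (-1,58,51)
river: ρ → (51,44,-8)
river: ρ → (-8,52,27)
river: ρ → (27,56,-4)
river: ρ → (-4,56,27)
ρ-cycle length = 8 (tail of 1 descent step not counted)

8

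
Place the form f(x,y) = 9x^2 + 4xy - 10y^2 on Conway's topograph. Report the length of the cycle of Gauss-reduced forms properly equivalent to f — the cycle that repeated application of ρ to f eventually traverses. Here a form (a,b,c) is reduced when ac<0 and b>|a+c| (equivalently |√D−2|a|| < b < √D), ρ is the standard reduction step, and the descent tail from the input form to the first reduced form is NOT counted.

D = 376, ⌊√D⌋ = 19
river: ρ → (-10,16,3)
river: ρ → (3,14,-15)
river: ρ → (-15,16,2)
river: ρ → (2,16,-15)
river: ρ → (-15,14,3)
river: ρ → (3,16,-10)
river: ρ → (-10,4,9)
river: ρ → (9,14,-5)
river: ρ → (-5,16,6)
river: ρ → (6,8,-13)
river: ρ → (-13,18,1)
river: ρ → (1,18,-13)
river: ρ → (-13,8,6)
river: ρ → (6,16,-5)
river: ρ → (-5,14,9)
river: ρ → (9,4,-10)
ρ-cycle length = 16 (tail of 0 descent steps not counted)

16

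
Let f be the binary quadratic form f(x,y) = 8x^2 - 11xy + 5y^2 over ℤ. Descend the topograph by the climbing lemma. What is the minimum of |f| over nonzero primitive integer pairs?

translate: b→5 (≡-11 mod 16), so (8,-11,5)→(8,5,2)
flip: (8,5,2)→(2,-5,8)
translate: b→-1 (≡-5 mod 4), so (2,-5,8)→(2,-1,5)
reduced (well bottom): (2,-1,5) with a≤c, −a<b≤a
well minimum = a = 2

2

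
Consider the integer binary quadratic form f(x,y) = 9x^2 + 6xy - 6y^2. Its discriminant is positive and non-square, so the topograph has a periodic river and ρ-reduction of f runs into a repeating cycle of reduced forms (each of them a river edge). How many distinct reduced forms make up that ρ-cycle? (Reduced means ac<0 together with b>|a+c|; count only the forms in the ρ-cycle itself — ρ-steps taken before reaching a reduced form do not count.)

D = 252, ⌊√D⌋ = 15
river: ρ → (-6,6,9)
river: ρ → (9,12,-3)
river: ρ → (-3,12,9)
river: ρ → (9,6,-6)
ρ-cycle length = 4 (tail of 0 descent steps not counted)

4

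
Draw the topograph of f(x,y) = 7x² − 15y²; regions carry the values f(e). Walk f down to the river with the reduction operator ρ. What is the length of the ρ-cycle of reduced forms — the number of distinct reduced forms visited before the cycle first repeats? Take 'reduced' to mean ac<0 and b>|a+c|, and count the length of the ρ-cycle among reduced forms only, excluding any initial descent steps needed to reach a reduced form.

D = 420, ⌊√D⌋ = 20
descent: ρ → (-15,0,7)
descent: ρ → (7,14,-8)  [lands on river]
river: ρ → (-8,18,3)
river: ρ → (3,18,-8)
river: ρ → (-8,14,7)
ρ-cycle length = 4 (tail of 2 descent steps not counted)

4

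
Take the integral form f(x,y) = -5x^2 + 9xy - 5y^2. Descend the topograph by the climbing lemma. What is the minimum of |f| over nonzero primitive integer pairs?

translate: b→1 (≡-9 mod 10), so (5,-9,5)→(5,1,1)
flip: (5,1,1)→(1,-1,5)
translate: b→1 (≡-1 mod 2), so (1,-1,5)→(1,1,5)
reduced (well bottom): (1,1,5) with a≤c, −a<b≤a
well minimum |f| = |-1| = 1 (negative-definite)

1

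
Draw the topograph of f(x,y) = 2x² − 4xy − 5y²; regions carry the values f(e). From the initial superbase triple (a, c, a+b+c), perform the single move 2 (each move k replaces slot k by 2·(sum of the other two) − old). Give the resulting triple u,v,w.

start (2,-5,-7) = (f(1,0),f(0,1),f(1,1))
replace slot 2: 2·(2+(-7)) − (-5) = -5 → (2,-5,-7)

2,-5,-7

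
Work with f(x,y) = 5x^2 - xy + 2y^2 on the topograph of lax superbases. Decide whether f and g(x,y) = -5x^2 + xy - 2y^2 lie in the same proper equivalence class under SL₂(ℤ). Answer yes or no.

D₁ = -39, D₂ = -39
f: flip: (5,-1,2)→(2,1,5)
f: reduced (well bottom): (2,1,5) with a≤c, −a<b≤a
g is negative-definite; reduce −g:
−g: flip: (5,-1,2)→(2,1,5)
−g: reduced (well bottom): (2,1,5) with a≤c, −a<b≤a
flip sign back: reduced form of g is (-2,-1,-5)
reduced forms (2, 1, 5) vs (-2, -1, -5) ⇒ inequivalent

no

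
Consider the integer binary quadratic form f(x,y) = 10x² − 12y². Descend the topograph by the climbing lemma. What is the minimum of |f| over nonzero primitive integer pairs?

descent: ρ → (-12,0,10)
descent: ρ → (10,20,-2)  [lands on river]
river: ρ → (-2,20,10)
closes: descent 2, river 2
min |a| on river = 2

2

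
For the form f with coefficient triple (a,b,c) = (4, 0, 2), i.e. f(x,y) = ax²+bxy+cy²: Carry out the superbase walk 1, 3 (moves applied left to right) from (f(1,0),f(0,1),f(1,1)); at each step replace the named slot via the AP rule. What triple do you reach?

start (4,2,6) = (f(1,0),f(0,1),f(1,1))
replace slot 1: 2·(2+6) − 4 = 12 → (12,2,6)
replace slot 3: 2·(12+2) − 6 = 22 → (12,2,22)

12,2,22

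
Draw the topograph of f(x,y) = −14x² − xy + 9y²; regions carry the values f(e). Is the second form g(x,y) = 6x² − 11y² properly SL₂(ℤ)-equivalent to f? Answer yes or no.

D₁ = 505, D₂ = 264
discriminants differ ⇒ not SL₂(ℤ)-equivalent

no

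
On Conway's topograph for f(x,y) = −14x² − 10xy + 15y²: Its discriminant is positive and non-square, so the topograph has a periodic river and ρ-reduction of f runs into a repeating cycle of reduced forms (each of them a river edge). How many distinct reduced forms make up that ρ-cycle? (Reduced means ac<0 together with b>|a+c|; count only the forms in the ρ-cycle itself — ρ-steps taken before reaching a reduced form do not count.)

D = 940, ⌊√D⌋ = 30
descent: ρ → (15,10,-14)  [lands on river]
river: ρ → (-14,18,11)
river: ρ → (11,26,-6)
river: ρ → (-6,22,19)
river: ρ → (19,16,-9)
river: ρ → (-9,20,15)
ρ-cycle length = 6 (tail of 1 descent step not counted)

6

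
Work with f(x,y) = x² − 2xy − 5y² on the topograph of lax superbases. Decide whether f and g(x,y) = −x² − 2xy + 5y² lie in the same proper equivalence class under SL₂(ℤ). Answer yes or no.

D₁ = 24, D₂ = 24
river cycle of f (length 2): (1, 4, -2), (-2, 4, 1)
river cycle of g (length 2): (-1, 4, 2), (2, 4, -1)
cycles differ ⇒ inequivalent

no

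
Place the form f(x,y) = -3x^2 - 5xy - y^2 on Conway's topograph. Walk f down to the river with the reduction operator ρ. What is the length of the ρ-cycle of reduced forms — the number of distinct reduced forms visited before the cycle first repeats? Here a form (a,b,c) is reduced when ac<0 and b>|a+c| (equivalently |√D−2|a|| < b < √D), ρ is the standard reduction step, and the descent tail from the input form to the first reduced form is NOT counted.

D = 13, ⌊√D⌋ = 3
descent: ρ → (-1,3,1)  [lands on river]
river: ρ → (1,3,-1)
ρ-cycle length = 2 (tail of 1 descent step not counted)

2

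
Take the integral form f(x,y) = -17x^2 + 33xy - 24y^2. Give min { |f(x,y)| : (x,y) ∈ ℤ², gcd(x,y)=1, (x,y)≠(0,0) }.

translate: b→1 (≡-33 mod 34), so (17,-33,24)→(17,1,8)
flip: (17,1,8)→(8,-1,17)
reduced (well bottom): (8,-1,17) with a≤c, −a<b≤a
well minimum |f| = |-8| = 8 (negative-definite)

8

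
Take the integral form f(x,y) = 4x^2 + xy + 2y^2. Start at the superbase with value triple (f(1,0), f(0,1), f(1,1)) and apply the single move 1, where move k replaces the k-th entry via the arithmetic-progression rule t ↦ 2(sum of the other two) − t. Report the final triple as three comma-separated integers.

start (4,2,7) = (f(1,0),f(0,1),f(1,1))
replace slot 1: 2·(2+7) − 4 = 14 → (14,2,7)

14,2,7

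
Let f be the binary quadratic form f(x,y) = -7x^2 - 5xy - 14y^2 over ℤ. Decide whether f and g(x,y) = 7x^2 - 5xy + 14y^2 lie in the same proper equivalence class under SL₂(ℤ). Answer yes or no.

D₁ = -367, D₂ = -367
f is negative-definite; reduce −f:
−f: reduced (well bottom): (7,5,14) with a≤c, −a<b≤a
flip sign back: reduced form of f is (-7,-5,-14)
g: reduced (well bottom): (7,-5,14) with a≤c, −a<b≤a
reduced forms (-7, -5, -14) vs (7, -5, 14) ⇒ inequivalent

no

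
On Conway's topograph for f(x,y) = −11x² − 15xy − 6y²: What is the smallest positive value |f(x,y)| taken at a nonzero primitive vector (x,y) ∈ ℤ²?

translate: b→-7 (≡15 mod 22), so (11,15,6)→(11,-7,2)
flip: (11,-7,2)→(2,7,11)
translate: b→-1 (≡7 mod 4), so (2,7,11)→(2,-1,5)
reduced (well bottom): (2,-1,5) with a≤c, −a<b≤a
well minimum |f| = |-2| = 2 (negative-definite)

2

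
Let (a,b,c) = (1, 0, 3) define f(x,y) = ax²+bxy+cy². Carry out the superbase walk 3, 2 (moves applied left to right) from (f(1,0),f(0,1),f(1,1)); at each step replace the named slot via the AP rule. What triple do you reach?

start (1,3,4) = (f(1,0),f(0,1),f(1,1))
replace slot 3: 2·(1+3) − 4 = 4 → (1,3,4)
replace slot 2: 2·(1+4) − 3 = 7 → (1,7,4)

1,7,4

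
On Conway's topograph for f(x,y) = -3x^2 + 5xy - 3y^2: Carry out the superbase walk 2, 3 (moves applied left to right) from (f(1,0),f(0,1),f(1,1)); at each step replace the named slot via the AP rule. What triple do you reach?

start (-3,-3,-1) = (f(1,0),f(0,1),f(1,1))
replace slot 2: 2·((-3)+(-1)) − (-3) = -5 → (-3,-5,-1)
replace slot 3: 2·((-3)+(-5)) − (-1) = -15 → (-3,-5,-15)

-3,-5,-15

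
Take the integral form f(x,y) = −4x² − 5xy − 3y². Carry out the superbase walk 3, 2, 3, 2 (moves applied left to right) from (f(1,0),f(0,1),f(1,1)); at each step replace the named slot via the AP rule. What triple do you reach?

start (-4,-3,-12) = (f(1,0),f(0,1),f(1,1))
replace slot 3: 2·((-4)+(-3)) − (-12) = -2 → (-4,-3,-2)
replace slot 2: 2·((-4)+(-2)) − (-3) = -9 → (-4,-9,-2)
replace slot 3: 2·((-4)+(-9)) − (-2) = -24 → (-4,-9,-24)
replace slot 2: 2·((-4)+(-24)) − (-9) = -47 → (-4,-47,-24)

-4,-47,-24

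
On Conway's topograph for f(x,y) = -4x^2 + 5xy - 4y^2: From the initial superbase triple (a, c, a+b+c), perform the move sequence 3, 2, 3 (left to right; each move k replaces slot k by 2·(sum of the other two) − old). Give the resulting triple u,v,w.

start (-4,-4,-3) = (f(1,0),f(0,1),f(1,1))
replace slot 3: 2·((-4)+(-4)) − (-3) = -13 → (-4,-4,-13)
replace slot 2: 2·((-4)+(-13)) − (-4) = -30 → (-4,-30,-13)
replace slot 3: 2·((-4)+(-30)) − (-13) = -55 → (-4,-30,-55)

-4,-30,-55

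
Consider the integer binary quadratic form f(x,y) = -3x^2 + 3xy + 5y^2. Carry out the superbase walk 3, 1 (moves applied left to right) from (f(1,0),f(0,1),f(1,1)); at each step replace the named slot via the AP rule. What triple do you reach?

start (-3,5,5) = (f(1,0),f(0,1),f(1,1))
replace slot 3: 2·((-3)+5) − 5 = -1 → (-3,5,-1)
replace slot 1: 2·(5+(-1)) − (-3) = 11 → (11,5,-1)

11,5,-1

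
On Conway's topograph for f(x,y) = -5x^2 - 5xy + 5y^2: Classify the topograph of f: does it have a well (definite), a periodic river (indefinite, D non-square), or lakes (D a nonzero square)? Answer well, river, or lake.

D = b²−4ac = (-5)² − 4·(-5)·5 = 125
D > 0 non-square ⇒ indefinite ⇒ periodic river

river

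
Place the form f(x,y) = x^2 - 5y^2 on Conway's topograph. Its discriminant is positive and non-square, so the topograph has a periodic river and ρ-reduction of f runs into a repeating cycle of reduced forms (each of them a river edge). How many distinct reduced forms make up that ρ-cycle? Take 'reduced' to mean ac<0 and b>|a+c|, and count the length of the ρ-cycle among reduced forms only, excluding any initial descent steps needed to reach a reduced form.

D = 20, ⌊√D⌋ = 4
descent: ρ → (-5,0,1)
descent: ρ → (1,4,-1)  [lands on river]
river: ρ → (-1,4,1)
ρ-cycle length = 2 (tail of 2 descent steps not counted)

2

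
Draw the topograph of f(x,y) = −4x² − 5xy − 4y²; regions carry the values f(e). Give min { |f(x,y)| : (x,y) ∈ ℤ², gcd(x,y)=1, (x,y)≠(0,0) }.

translate: b→-3 (≡5 mod 8), so (4,5,4)→(4,-3,3)
flip: (4,-3,3)→(3,3,4)
reduced (well bottom): (3,3,4) with a≤c, −a<b≤a
well minimum |f| = |-3| = 3 (negative-definite)

3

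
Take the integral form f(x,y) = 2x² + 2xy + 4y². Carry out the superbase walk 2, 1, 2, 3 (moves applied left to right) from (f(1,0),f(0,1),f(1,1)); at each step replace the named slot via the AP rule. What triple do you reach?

start (2,4,8) = (f(1,0),f(0,1),f(1,1))
replace slot 2: 2·(2+8) − 4 = 16 → (2,16,8)
replace slot 1: 2·(16+8) − 2 = 46 → (46,16,8)
replace slot 2: 2·(46+8) − 16 = 92 → (46,92,8)
replace slot 3: 2·(46+92) − 8 = 268 → (46,92,268)

46,92,268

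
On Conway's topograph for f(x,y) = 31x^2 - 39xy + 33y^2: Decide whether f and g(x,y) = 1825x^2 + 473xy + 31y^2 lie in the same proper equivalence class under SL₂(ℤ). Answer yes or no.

D₁ = -2571, D₂ = -2571
f: translate: b→23 (≡-39 mod 62), so (31,-39,33)→(31,23,25)
f: flip: (31,23,25)→(25,-23,31)
f: reduced (well bottom): (25,-23,31) with a≤c, −a<b≤a
g: flip: (1825,473,31)→(31,-473,1825)
g: translate: b→23 (≡-473 mod 62), so (31,-473,1825)→(31,23,25)
g: flip: (31,23,25)→(25,-23,31)
g: reduced (well bottom): (25,-23,31) with a≤c, −a<b≤a
reduced forms (25, -23, 31) vs (25, -23, 31) ⇒ equivalent

yes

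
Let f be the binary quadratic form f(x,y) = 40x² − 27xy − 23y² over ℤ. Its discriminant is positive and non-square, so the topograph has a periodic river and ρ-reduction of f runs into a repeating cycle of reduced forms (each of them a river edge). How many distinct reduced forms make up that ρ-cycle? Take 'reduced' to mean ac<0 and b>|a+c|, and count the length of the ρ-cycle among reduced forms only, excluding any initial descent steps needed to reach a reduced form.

D = 4409, ⌊√D⌋ = 66
descent: ρ → (-23,27,40)  [lands on river]
river: ρ → (40,53,-10)
river: ρ → (-10,47,55)
river: ρ → (55,63,-2)
river: ρ → (-2,65,23)
river: ρ → (23,27,-40)
river: ρ → (-40,53,10)
river: ρ → (10,47,-55)
river: ρ → (-55,63,2)
river: ρ → (2,65,-23)
ρ-cycle length = 10 (tail of 1 descent step not counted)

10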